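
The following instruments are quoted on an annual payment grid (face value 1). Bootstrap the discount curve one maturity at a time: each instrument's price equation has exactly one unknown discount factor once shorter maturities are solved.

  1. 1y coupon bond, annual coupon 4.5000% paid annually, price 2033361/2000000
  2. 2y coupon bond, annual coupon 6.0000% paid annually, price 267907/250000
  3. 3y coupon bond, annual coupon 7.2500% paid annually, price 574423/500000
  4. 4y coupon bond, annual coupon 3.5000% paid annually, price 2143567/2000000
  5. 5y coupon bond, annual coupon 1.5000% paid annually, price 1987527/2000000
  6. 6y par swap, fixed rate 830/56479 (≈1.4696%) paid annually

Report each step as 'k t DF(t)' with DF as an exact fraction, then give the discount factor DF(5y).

step 1 [1y] bond c/1=9/200: DF=(2033361/2000000 − 9/200·(0))/(1+9/200) = 9729/10000 ≈ 0.972900
step 2 [2y] bond c/1=3/50: DF=(267907/250000 − 3/50·(0.972900))/(1+3/50) = 9559/10000 ≈ 0.955900
step 3 [3y] bond c/1=29/400: DF=(574423/500000 − 29/400·(0.972900+0.955900))/(1+29/400) = 588/625 ≈ 0.940800
step 4 [4y] bond c/1=7/200: DF=(2143567/2000000 − 7/200·(0.972900+0.955900+0.940800))/(1+7/200) = 1877/2000 ≈ 0.938500
step 5 [5y] bond c/1=3/200: DF=(1987527/2000000 − 3/200·(0.972900+0.955900+0.940800+0.938500))/(1+3/200) = 2307/2500 ≈ 0.922800
step 6 [6y] swap r/1=830/56479: DF=(1 − 830/56479·(0.972900+0.955900+0.940800+0.938500+0.922800))/(1+830/56479) = 917/1000 ≈ 0.917000

1 1 9729/10000
2 2 9559/10000
3 3 588/625
4 4 1877/2000
5 5 2307/2500
6 6 917/1000
DF(5y) = 2307/2500 ≈ 0.922800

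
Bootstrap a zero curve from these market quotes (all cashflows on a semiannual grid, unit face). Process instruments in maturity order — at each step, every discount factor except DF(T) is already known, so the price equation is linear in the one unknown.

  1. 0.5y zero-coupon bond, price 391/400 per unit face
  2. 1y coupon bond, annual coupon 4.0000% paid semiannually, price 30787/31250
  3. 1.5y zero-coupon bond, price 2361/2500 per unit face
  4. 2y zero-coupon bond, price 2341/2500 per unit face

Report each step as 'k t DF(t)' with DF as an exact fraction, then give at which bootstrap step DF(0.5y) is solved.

step 1 [0.5y] zero: DF = P = 391/400 ≈ 0.977500
step 2 [1y] bond c/2=1/50: DF=(30787/31250 − 1/50·(0.977500))/(1+1/50) = 9467/10000 ≈ 0.946700
step 3 [1.5y] zero: DF = P = 2361/2500 ≈ 0.944400
step 4 [2y] zero: DF = P = 2341/2500 ≈ 0.936400

1 1/2 391/400
2 1 9467/10000
3 3/2 2361/2500
4 2 2341/2500
DF(0.5y) is solved at step 1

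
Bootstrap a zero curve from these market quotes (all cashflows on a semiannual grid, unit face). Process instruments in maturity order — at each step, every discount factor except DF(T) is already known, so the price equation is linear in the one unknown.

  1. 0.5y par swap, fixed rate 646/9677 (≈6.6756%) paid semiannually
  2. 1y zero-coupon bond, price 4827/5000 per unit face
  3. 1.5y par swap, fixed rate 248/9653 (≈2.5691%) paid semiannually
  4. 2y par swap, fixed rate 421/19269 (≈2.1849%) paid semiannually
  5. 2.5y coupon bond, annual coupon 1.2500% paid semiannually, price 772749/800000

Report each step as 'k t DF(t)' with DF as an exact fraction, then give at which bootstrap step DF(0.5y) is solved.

1 1/2 9677/10000
2 1 4827/5000
3 3/2 2407/2500
4 2 9579/10000
5 5/2 117/125
DF(0.5y) is solved at step 1

step 1 [0.5y] swap r/2=323/9677: DF=(1 − 323/9677·(0))/(1+323/9677) = 9677/10000 ≈ 0.967700
step 2 [1y] zero: DF = P = 4827/5000 ≈ 0.965400
step 3 [1.5y] swap r/2=124/9653: DF=(1 − 124/9653·(0.967700+0.965400))/(1+124/9653) = 2407/2500 ≈ 0.962800
step 4 [2y] swap r/2=421/38538: DF=(1 − 421/38538·(0.967700+0.965400+0.962800))/(1+421/38538) = 9579/10000 ≈ 0.957900
step 5 [2.5y] bond c/2=1/160: DF=(772749/800000 − 1/160·(0.967700+0.965400+0.962800+0.957900))/(1+1/160) = 117/125 ≈ 0.936000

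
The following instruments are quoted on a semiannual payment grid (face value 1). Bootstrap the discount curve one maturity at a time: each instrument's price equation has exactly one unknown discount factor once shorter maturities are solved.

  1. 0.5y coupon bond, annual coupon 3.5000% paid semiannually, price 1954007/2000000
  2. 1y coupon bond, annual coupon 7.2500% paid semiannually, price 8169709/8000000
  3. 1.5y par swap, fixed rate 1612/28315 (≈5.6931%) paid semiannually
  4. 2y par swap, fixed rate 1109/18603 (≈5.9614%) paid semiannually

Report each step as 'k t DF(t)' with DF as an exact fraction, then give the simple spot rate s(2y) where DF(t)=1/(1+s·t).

1 1/2 4801/5000
2 1 9519/10000
3 3/2 4597/5000
4 2 8891/10000
s(2y) = (1/(8891/10000) − 1)/(2) = 1109/17782 ≈ 6.2366%

step 1 [0.5y] bond c/2=7/400: DF=(1954007/2000000 − 7/400·(0))/(1+7/400) = 4801/5000 ≈ 0.960200
step 2 [1y] bond c/2=29/800: DF=(8169709/8000000 − 29/800·(0.960200))/(1+29/800) = 9519/10000 ≈ 0.951900
step 3 [1.5y] swap r/2=806/28315: DF=(1 − 806/28315·(0.960200+0.951900))/(1+806/28315) = 4597/5000 ≈ 0.919400
step 4 [2y] swap r/2=1109/37206: DF=(1 − 1109/37206·(0.960200+0.951900+0.919400))/(1+1109/37206) = 8891/10000 ≈ 0.889100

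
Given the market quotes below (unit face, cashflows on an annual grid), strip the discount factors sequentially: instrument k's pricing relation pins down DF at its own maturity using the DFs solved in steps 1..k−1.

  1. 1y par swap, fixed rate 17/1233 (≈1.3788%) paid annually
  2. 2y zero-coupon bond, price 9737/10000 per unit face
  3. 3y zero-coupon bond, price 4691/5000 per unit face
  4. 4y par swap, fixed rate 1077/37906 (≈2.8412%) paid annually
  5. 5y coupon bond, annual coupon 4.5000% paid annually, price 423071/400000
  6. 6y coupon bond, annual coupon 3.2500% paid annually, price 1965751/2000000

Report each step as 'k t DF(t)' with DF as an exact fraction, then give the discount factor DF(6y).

step 1 [1y] swap r/1=17/1233: DF=(1 − 17/1233·(0))/(1+17/1233) = 1233/1250 ≈ 0.986400
step 2 [2y] zero: DF = P = 9737/10000 ≈ 0.973700
step 3 [3y] zero: DF = P = 4691/5000 ≈ 0.938200
step 4 [4y] swap r/1=1077/37906: DF=(1 − 1077/37906·(0.986400+0.973700+0.938200))/(1+1077/37906) = 8923/10000 ≈ 0.892300
step 5 [5y] bond c/1=9/200: DF=(423071/400000 − 9/200·(0.986400+0.973700+0.938200+0.892300))/(1+9/200) = 8489/10000 ≈ 0.848900
step 6 [6y] bond c/1=13/400: DF=(1965751/2000000 − 13/400·(0.986400+0.973700+0.938200+0.892300+0.848900))/(1+13/400) = 8059/10000 ≈ 0.805900

1 1 1233/1250
2 2 9737/10000
3 3 4691/5000
4 4 8923/10000
5 5 8489/10000
6 6 8059/10000
DF(6y) = 8059/10000 ≈ 0.805900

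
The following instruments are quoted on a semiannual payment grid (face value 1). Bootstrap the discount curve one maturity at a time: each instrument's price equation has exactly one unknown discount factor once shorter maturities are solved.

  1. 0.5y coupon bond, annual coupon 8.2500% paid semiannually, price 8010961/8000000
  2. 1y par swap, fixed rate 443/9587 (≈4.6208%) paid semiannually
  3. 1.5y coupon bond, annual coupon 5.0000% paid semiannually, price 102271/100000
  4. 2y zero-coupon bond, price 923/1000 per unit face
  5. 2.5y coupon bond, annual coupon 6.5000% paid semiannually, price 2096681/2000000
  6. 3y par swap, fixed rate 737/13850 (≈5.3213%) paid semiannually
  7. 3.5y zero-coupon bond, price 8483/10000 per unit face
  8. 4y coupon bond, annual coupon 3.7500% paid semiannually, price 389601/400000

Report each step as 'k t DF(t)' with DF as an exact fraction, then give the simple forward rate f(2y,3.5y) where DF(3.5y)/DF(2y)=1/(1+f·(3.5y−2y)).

step 1 [0.5y] bond c/2=33/800: DF=(8010961/8000000 − 33/800·(0))/(1+33/800) = 9617/10000 ≈ 0.961700
step 2 [1y] swap r/2=443/19174: DF=(1 − 443/19174·(0.961700))/(1+443/19174) = 9557/10000 ≈ 0.955700
step 3 [1.5y] bond c/2=1/40: DF=(102271/100000 − 1/40·(0.961700+0.955700))/(1+1/40) = 951/1000 ≈ 0.951000
step 4 [2y] zero: DF = P = 923/1000 ≈ 0.923000
step 5 [2.5y] bond c/2=13/400: DF=(2096681/2000000 − 13/400·(0.961700+0.955700+0.951000+0.923000))/(1+13/400) = 112/125 ≈ 0.896000
step 6 [3y] swap r/2=737/27700: DF=(1 − 737/27700·(0.961700+0.955700+0.951000+0.923000+0.896000))/(1+737/27700) = 4263/5000 ≈ 0.852600
step 7 [3.5y] zero: DF = P = 8483/10000 ≈ 0.848300
step 8 [4y] bond c/2=3/160: DF=(389601/400000 − 3/160·(0.961700+0.955700+0.951000+0.923000+0.896000+0.852600+0.848300))/(1+3/160) = 1677/2000 ≈ 0.838500

1 1/2 9617/10000
2 1 9557/10000
3 3/2 951/1000
4 2 923/1000
5 5/2 112/125
6 3 4263/5000
7 7/2 8483/10000
8 4 1677/2000
f(2y,3.5y) = ((923/1000)/(8483/10000) − 1)/(3/2) = 498/8483 ≈ 5.8706%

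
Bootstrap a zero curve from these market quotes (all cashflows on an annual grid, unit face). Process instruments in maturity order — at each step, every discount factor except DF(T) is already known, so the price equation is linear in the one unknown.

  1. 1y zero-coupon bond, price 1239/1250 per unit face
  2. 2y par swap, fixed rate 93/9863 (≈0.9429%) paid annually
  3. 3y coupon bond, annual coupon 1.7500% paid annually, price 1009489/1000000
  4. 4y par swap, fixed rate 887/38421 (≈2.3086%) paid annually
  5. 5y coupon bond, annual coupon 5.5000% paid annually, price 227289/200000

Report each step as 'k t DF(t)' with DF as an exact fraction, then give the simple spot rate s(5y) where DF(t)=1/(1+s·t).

step 1 [1y] zero: DF = P = 1239/1250 ≈ 0.991200
step 2 [2y] swap r/1=93/9863: DF=(1 − 93/9863·(0.991200))/(1+93/9863) = 4907/5000 ≈ 0.981400
step 3 [3y] bond c/1=7/400: DF=(1009489/1000000 − 7/400·(0.991200+0.981400))/(1+7/400) = 4791/5000 ≈ 0.958200
step 4 [4y] swap r/1=887/38421: DF=(1 − 887/38421·(0.991200+0.981400+0.958200))/(1+887/38421) = 9113/10000 ≈ 0.911300
step 5 [5y] bond c/1=11/200: DF=(227289/200000 − 11/200·(0.991200+0.981400+0.958200+0.911300))/(1+11/200) = 8769/10000 ≈ 0.876900

1 1 1239/1250
2 2 4907/5000
3 3 4791/5000
4 4 9113/10000
5 5 8769/10000
s(5y) = (1/(8769/10000) − 1)/(5) = 1231/43845 ≈ 2.8076%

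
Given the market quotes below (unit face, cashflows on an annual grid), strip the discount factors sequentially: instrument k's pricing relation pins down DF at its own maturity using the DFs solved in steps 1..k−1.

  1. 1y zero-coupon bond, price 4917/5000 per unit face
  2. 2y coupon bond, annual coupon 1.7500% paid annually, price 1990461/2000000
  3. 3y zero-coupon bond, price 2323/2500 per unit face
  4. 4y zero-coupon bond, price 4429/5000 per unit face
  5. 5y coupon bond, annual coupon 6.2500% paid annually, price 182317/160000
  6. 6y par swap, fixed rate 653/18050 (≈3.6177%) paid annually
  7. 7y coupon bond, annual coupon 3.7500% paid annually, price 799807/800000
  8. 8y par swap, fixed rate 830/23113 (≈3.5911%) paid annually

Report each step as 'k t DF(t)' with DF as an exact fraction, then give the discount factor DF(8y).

1 1 4917/5000
2 2 2403/2500
3 3 2323/2500
4 4 4429/5000
5 5 8513/10000
6 6 8041/10000
7 7 7679/10000
8 8 751/1000
DF(8y) = 751/1000 ≈ 0.751000

step 1 [1y] zero: DF = P = 4917/5000 ≈ 0.983400
step 2 [2y] bond c/1=7/400: DF=(1990461/2000000 − 7/400·(0.983400))/(1+7/400) = 2403/2500 ≈ 0.961200
step 3 [3y] zero: DF = P = 2323/2500 ≈ 0.929200
step 4 [4y] zero: DF = P = 4429/5000 ≈ 0.885800
step 5 [5y] bond c/1=1/16: DF=(182317/160000 − 1/16·(0.983400+0.961200+0.929200+0.885800))/(1+1/16) = 8513/10000 ≈ 0.851300
step 6 [6y] swap r/1=653/18050: DF=(1 − 653/18050·(0.983400+0.961200+0.929200+0.885800+0.851300))/(1+653/18050) = 8041/10000 ≈ 0.804100
step 7 [7y] bond c/1=3/80: DF=(799807/800000 − 3/80·(0.983400+0.961200+0.929200+0.885800+0.851300+0.804100))/(1+3/80) = 7679/10000 ≈ 0.767900
step 8 [8y] swap r/1=830/23113: DF=(1 − 830/23113·(0.983400+0.961200+0.929200+0.885800+0.851300+0.804100+0.767900))/(1+830/23113) = 751/1000 ≈ 0.751000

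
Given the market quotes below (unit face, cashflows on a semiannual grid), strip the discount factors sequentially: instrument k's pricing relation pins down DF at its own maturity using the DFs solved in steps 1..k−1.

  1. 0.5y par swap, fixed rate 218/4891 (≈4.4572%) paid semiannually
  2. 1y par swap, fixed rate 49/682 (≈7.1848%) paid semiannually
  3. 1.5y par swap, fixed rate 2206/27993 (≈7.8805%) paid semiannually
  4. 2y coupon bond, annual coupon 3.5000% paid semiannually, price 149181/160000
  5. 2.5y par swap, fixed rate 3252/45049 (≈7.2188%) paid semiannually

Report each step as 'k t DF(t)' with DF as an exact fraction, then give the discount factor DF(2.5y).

1 1/2 4891/5000
2 1 4657/5000
3 3/2 8897/10000
4 2 4341/5000
5 5/2 4187/5000
DF(2.5y) = 4187/5000 ≈ 0.837400

step 1 [0.5y] swap r/2=109/4891: DF=(1 − 109/4891·(0))/(1+109/4891) = 4891/5000 ≈ 0.978200
step 2 [1y] swap r/2=49/1364: DF=(1 − 49/1364·(0.978200))/(1+49/1364) = 4657/5000 ≈ 0.931400
step 3 [1.5y] swap r/2=1103/27993: DF=(1 − 1103/27993·(0.978200+0.931400))/(1+1103/27993) = 8897/10000 ≈ 0.889700
step 4 [2y] bond c/2=7/400: DF=(149181/160000 − 7/400·(0.978200+0.931400+0.889700))/(1+7/400) = 4341/5000 ≈ 0.868200
step 5 [2.5y] swap r/2=1626/45049: DF=(1 − 1626/45049·(0.978200+0.931400+0.889700+0.868200))/(1+1626/45049) = 4187/5000 ≈ 0.837400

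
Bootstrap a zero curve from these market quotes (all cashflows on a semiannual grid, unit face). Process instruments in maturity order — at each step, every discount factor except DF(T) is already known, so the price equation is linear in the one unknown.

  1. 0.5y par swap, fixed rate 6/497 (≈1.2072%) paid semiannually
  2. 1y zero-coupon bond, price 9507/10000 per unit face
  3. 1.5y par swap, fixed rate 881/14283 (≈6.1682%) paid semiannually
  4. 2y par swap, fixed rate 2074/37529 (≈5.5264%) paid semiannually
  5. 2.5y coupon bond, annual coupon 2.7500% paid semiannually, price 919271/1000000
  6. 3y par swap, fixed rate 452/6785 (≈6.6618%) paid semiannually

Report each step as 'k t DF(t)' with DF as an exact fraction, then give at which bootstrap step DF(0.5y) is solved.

step 1 [0.5y] swap r/2=3/497: DF=(1 − 3/497·(0))/(1+3/497) = 497/500 ≈ 0.994000
step 2 [1y] zero: DF = P = 9507/10000 ≈ 0.950700
step 3 [1.5y] swap r/2=881/28566: DF=(1 − 881/28566·(0.994000+0.950700))/(1+881/28566) = 9119/10000 ≈ 0.911900
step 4 [2y] swap r/2=1037/37529: DF=(1 − 1037/37529·(0.994000+0.950700+0.911900))/(1+1037/37529) = 8963/10000 ≈ 0.896300
step 5 [2.5y] bond c/2=11/800: DF=(919271/1000000 − 11/800·(0.994000+0.950700+0.911900+0.896300))/(1+11/800) = 8559/10000 ≈ 0.855900
step 6 [3y] swap r/2=226/6785: DF=(1 − 226/6785·(0.994000+0.950700+0.911900+0.896300+0.855900))/(1+226/6785) = 512/625 ≈ 0.819200

1 1/2 497/500
2 1 9507/10000
3 3/2 9119/10000
4 2 8963/10000
5 5/2 8559/10000
6 3 512/625
DF(0.5y) is solved at step 1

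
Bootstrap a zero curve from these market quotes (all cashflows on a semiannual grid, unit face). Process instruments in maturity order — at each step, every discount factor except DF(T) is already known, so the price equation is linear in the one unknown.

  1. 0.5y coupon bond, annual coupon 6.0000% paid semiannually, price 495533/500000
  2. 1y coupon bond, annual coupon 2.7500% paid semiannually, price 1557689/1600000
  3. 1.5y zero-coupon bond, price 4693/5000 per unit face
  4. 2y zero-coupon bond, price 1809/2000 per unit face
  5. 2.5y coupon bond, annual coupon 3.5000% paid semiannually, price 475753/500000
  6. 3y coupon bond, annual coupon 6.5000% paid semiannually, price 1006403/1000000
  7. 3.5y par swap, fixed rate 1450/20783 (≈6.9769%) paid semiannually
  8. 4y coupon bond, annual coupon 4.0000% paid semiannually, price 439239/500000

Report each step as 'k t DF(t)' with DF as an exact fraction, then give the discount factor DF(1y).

step 1 [0.5y] bond c/2=3/100: DF=(495533/500000 − 3/100·(0))/(1+3/100) = 4811/5000 ≈ 0.962200
step 2 [1y] bond c/2=11/800: DF=(1557689/1600000 − 11/800·(0.962200))/(1+11/800) = 9473/10000 ≈ 0.947300
step 3 [1.5y] zero: DF = P = 4693/5000 ≈ 0.938600
step 4 [2y] zero: DF = P = 1809/2000 ≈ 0.904500
step 5 [2.5y] bond c/2=7/400: DF=(475753/500000 − 7/400·(0.962200+0.947300+0.938600+0.904500))/(1+7/400) = 4353/5000 ≈ 0.870600
step 6 [3y] bond c/2=13/400: DF=(1006403/1000000 − 13/400·(0.962200+0.947300+0.938600+0.904500+0.870600))/(1+13/400) = 2073/2500 ≈ 0.829200
step 7 [3.5y] swap r/2=725/20783: DF=(1 − 725/20783·(0.962200+0.947300+0.938600+0.904500+0.870600+0.829200))/(1+725/20783) = 313/400 ≈ 0.782500
step 8 [4y] bond c/2=1/50: DF=(439239/500000 − 1/50·(0.962200+0.947300+0.938600+0.904500+0.870600+0.829200+0.782500))/(1+1/50) = 739/1000 ≈ 0.739000

1 1/2 4811/5000
2 1 9473/10000
3 3/2 4693/5000
4 2 1809/2000
5 5/2 4353/5000
6 3 2073/2500
7 7/2 313/400
8 4 739/1000
DF(1y) = 9473/10000 ≈ 0.947300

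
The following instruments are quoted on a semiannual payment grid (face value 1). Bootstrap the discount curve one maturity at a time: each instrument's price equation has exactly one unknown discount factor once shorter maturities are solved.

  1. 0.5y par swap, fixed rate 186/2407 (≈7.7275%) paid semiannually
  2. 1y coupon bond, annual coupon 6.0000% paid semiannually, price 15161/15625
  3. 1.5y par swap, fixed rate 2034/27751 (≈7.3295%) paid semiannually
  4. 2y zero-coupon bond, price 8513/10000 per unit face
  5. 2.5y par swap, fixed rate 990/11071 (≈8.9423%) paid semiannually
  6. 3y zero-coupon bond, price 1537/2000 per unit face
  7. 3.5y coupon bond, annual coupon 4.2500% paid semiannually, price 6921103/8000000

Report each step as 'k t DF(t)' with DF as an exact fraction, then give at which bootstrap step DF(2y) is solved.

step 1 [0.5y] swap r/2=93/2407: DF=(1 − 93/2407·(0))/(1+93/2407) = 2407/2500 ≈ 0.962800
step 2 [1y] bond c/2=3/100: DF=(15161/15625 − 3/100·(0.962800))/(1+3/100) = 457/500 ≈ 0.914000
step 3 [1.5y] swap r/2=1017/27751: DF=(1 − 1017/27751·(0.962800+0.914000))/(1+1017/27751) = 8983/10000 ≈ 0.898300
step 4 [2y] zero: DF = P = 8513/10000 ≈ 0.851300
step 5 [2.5y] swap r/2=495/11071: DF=(1 − 495/11071·(0.962800+0.914000+0.898300+0.851300))/(1+495/11071) = 401/500 ≈ 0.802000
step 6 [3y] zero: DF = P = 1537/2000 ≈ 0.768500
step 7 [3.5y] bond c/2=17/800: DF=(6921103/8000000 − 17/800·(0.962800+0.914000+0.898300+0.851300+0.802000+0.768500))/(1+17/800) = 739/1000 ≈ 0.739000

1 1/2 2407/2500
2 1 457/500
3 3/2 8983/10000
4 2 8513/10000
5 5/2 401/500
6 3 1537/2000
7 7/2 739/1000
DF(2y) is solved at step 4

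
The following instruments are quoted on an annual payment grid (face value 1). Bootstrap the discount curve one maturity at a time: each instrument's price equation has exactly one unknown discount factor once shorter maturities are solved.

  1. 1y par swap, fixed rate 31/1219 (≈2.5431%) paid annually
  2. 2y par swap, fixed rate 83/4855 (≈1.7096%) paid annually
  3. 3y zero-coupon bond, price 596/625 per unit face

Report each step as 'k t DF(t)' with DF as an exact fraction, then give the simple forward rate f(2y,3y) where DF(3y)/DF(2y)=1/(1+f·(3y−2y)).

1 1 1219/1250
2 2 2417/2500
3 3 596/625
f(2y,3y) = ((2417/2500)/(596/625) − 1)/(1) = 33/2384 ≈ 1.3842%

step 1 [1y] swap r/1=31/1219: DF=(1 − 31/1219·(0))/(1+31/1219) = 1219/1250 ≈ 0.975200
step 2 [2y] swap r/1=83/4855: DF=(1 − 83/4855·(0.975200))/(1+83/4855) = 2417/2500 ≈ 0.966800
step 3 [3y] zero: DF = P = 596/625 ≈ 0.953600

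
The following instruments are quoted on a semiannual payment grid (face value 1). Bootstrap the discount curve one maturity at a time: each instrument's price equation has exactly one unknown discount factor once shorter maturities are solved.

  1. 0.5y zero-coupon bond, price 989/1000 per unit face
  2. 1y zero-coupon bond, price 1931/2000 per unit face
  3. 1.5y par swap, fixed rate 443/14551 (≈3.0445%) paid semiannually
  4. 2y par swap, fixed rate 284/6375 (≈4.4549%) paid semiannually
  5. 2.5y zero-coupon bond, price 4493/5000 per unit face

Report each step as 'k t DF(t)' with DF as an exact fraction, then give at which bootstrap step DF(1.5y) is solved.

1 1/2 989/1000
2 1 1931/2000
3 3/2 9557/10000
4 2 2287/2500
5 5/2 4493/5000
DF(1.5y) is solved at step 3

step 1 [0.5y] zero: DF = P = 989/1000 ≈ 0.989000
step 2 [1y] zero: DF = P = 1931/2000 ≈ 0.965500
step 3 [1.5y] swap r/2=443/29102: DF=(1 − 443/29102·(0.989000+0.965500))/(1+443/29102) = 9557/10000 ≈ 0.955700
step 4 [2y] swap r/2=142/6375: DF=(1 − 142/6375·(0.989000+0.965500+0.955700))/(1+142/6375) = 2287/2500 ≈ 0.914800
step 5 [2.5y] zero: DF = P = 4493/5000 ≈ 0.898600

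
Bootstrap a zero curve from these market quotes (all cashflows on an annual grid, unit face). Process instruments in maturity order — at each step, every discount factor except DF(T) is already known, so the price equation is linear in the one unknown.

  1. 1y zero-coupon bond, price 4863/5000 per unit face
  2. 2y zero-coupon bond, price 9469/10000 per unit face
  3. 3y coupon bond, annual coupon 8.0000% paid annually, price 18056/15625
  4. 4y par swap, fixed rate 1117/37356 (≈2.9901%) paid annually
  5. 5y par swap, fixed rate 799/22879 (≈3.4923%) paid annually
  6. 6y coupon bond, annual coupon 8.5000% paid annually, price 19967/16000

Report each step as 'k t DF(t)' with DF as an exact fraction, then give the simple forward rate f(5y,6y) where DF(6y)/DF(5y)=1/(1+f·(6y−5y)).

step 1 [1y] zero: DF = P = 4863/5000 ≈ 0.972600
step 2 [2y] zero: DF = P = 9469/10000 ≈ 0.946900
step 3 [3y] bond c/1=2/25: DF=(18056/15625 − 2/25·(0.972600+0.946900))/(1+2/25) = 4639/5000 ≈ 0.927800
step 4 [4y] swap r/1=1117/37356: DF=(1 − 1117/37356·(0.972600+0.946900+0.927800))/(1+1117/37356) = 8883/10000 ≈ 0.888300
step 5 [5y] swap r/1=799/22879: DF=(1 − 799/22879·(0.972600+0.946900+0.927800+0.888300))/(1+799/22879) = 4201/5000 ≈ 0.840200
step 6 [6y] bond c/1=17/200: DF=(19967/16000 − 17/200·(0.972600+0.946900+0.927800+0.888300+0.840200))/(1+17/200) = 7917/10000 ≈ 0.791700

1 1 4863/5000
2 2 9469/10000
3 3 4639/5000
4 4 8883/10000
5 5 4201/5000
6 6 7917/10000
f(5y,6y) = ((4201/5000)/(7917/10000) − 1)/(1) = 485/7917 ≈ 6.1261%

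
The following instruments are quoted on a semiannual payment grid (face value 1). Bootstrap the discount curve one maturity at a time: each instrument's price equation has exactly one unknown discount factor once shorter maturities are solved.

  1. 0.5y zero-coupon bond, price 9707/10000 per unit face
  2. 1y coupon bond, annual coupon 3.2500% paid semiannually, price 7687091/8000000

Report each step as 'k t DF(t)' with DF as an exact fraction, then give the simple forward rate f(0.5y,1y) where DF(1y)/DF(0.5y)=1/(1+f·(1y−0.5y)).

step 1 [0.5y] zero: DF = P = 9707/10000 ≈ 0.970700
step 2 [1y] bond c/2=13/800: DF=(7687091/8000000 − 13/800·(0.970700))/(1+13/800) = 93/100 ≈ 0.930000

1 1/2 9707/10000
2 1 93/100
f(0.5y,1y) = ((9707/10000)/(93/100) − 1)/(1/2) = 407/4650 ≈ 8.7527%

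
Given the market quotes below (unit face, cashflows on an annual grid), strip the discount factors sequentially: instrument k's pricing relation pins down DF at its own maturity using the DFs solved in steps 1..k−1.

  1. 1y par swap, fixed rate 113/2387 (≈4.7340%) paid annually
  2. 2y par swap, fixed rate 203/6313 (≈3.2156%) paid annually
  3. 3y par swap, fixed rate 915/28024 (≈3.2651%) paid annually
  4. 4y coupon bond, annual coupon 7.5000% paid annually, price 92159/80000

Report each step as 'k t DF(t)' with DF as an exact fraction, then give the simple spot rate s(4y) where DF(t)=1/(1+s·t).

1 1 2387/2500
2 2 9391/10000
3 3 1817/2000
4 4 8761/10000
s(4y) = (1/(8761/10000) − 1)/(4) = 1239/35044 ≈ 3.5356%

step 1 [1y] swap r/1=113/2387: DF=(1 − 113/2387·(0))/(1+113/2387) = 2387/2500 ≈ 0.954800
step 2 [2y] swap r/1=203/6313: DF=(1 − 203/6313·(0.954800))/(1+203/6313) = 9391/10000 ≈ 0.939100
step 3 [3y] swap r/1=915/28024: DF=(1 − 915/28024·(0.954800+0.939100))/(1+915/28024) = 1817/2000 ≈ 0.908500
step 4 [4y] bond c/1=3/40: DF=(92159/80000 − 3/40·(0.954800+0.939100+0.908500))/(1+3/40) = 8761/10000 ≈ 0.876100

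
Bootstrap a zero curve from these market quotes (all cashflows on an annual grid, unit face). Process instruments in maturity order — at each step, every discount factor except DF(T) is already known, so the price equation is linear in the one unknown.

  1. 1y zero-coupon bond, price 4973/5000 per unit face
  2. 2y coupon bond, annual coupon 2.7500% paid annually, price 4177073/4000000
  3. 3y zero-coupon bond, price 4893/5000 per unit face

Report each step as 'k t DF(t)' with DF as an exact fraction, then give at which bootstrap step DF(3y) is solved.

step 1 [1y] zero: DF = P = 4973/5000 ≈ 0.994600
step 2 [2y] bond c/1=11/400: DF=(4177073/4000000 − 11/400·(0.994600))/(1+11/400) = 9897/10000 ≈ 0.989700
step 3 [3y] zero: DF = P = 4893/5000 ≈ 0.978600

1 1 4973/5000
2 2 9897/10000
3 3 4893/5000
DF(3y) is solved at step 3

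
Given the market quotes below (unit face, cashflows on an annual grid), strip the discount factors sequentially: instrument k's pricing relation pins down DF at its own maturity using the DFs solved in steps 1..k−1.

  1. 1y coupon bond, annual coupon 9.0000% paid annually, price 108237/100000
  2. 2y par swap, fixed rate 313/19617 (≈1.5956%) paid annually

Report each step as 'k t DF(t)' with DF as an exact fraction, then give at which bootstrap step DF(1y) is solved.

1 1 993/1000
2 2 9687/10000
DF(1y) is solved at step 1

step 1 [1y] bond c/1=9/100: DF=(108237/100000 − 9/100·(0))/(1+9/100) = 993/1000 ≈ 0.993000
step 2 [2y] swap r/1=313/19617: DF=(1 − 313/19617·(0.993000))/(1+313/19617) = 9687/10000 ≈ 0.968700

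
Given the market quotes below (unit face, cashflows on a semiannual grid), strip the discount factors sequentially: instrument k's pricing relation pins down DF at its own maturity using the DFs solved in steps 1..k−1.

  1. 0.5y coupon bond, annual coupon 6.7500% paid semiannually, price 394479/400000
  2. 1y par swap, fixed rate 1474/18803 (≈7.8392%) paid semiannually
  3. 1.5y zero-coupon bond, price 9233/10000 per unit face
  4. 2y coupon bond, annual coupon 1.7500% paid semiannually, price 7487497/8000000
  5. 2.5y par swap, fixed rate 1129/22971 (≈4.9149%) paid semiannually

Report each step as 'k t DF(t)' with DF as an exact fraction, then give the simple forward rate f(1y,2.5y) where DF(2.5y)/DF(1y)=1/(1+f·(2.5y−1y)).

1 1/2 477/500
2 1 9263/10000
3 3/2 9233/10000
4 2 1807/2000
5 5/2 8871/10000
f(1y,2.5y) = ((9263/10000)/(8871/10000) − 1)/(3/2) = 784/26613 ≈ 2.9459%

step 1 [0.5y] bond c/2=27/800: DF=(394479/400000 − 27/800·(0))/(1+27/800) = 477/500 ≈ 0.954000
step 2 [1y] swap r/2=737/18803: DF=(1 − 737/18803·(0.954000))/(1+737/18803) = 9263/10000 ≈ 0.926300
step 3 [1.5y] zero: DF = P = 9233/10000 ≈ 0.923300
step 4 [2y] bond c/2=7/800: DF=(7487497/8000000 − 7/800·(0.954000+0.926300+0.923300))/(1+7/800) = 1807/2000 ≈ 0.903500
step 5 [2.5y] swap r/2=1129/45942: DF=(1 − 1129/45942·(0.954000+0.926300+0.923300+0.903500))/(1+1129/45942) = 8871/10000 ≈ 0.887100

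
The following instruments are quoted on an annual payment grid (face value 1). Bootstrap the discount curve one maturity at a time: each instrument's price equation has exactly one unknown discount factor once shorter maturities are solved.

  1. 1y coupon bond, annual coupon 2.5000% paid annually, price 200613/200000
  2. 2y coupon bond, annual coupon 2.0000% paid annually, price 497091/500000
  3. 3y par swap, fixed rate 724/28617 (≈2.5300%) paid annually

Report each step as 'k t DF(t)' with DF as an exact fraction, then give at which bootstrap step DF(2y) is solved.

1 1 4893/5000
2 2 1911/2000
3 3 2319/2500
DF(2y) is solved at step 2

step 1 [1y] bond c/1=1/40: DF=(200613/200000 − 1/40·(0))/(1+1/40) = 4893/5000 ≈ 0.978600
step 2 [2y] bond c/1=1/50: DF=(497091/500000 − 1/50·(0.978600))/(1+1/50) = 1911/2000 ≈ 0.955500
step 3 [3y] swap r/1=724/28617: DF=(1 − 724/28617·(0.978600+0.955500))/(1+724/28617) = 2319/2500 ≈ 0.927600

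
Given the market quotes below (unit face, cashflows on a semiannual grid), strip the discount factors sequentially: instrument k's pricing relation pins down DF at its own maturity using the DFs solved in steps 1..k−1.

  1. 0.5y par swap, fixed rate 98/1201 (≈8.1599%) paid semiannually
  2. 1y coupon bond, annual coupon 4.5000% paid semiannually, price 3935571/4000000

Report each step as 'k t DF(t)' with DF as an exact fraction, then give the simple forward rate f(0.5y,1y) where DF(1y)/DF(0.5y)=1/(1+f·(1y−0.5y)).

1 1/2 1201/1250
2 1 9411/10000
f(0.5y,1y) = ((1201/1250)/(9411/10000) − 1)/(1/2) = 394/9411 ≈ 4.1866%

step 1 [0.5y] swap r/2=49/1201: DF=(1 − 49/1201·(0))/(1+49/1201) = 1201/1250 ≈ 0.960800
step 2 [1y] bond c/2=9/400: DF=(3935571/4000000 − 9/400·(0.960800))/(1+9/400) = 9411/10000 ≈ 0.941100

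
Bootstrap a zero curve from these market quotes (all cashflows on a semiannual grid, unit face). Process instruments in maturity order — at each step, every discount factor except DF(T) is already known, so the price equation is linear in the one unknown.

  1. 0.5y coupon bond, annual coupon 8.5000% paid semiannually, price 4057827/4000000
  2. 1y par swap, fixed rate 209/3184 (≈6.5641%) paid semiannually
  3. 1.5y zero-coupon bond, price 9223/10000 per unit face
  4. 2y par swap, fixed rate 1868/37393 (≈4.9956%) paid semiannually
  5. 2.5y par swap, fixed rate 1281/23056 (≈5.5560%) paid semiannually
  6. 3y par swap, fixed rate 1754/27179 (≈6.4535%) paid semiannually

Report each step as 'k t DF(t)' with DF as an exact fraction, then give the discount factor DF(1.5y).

step 1 [0.5y] bond c/2=17/400: DF=(4057827/4000000 − 17/400·(0))/(1+17/400) = 9731/10000 ≈ 0.973100
step 2 [1y] swap r/2=209/6368: DF=(1 − 209/6368·(0.973100))/(1+209/6368) = 9373/10000 ≈ 0.937300
step 3 [1.5y] zero: DF = P = 9223/10000 ≈ 0.922300
step 4 [2y] swap r/2=934/37393: DF=(1 − 934/37393·(0.973100+0.937300+0.922300))/(1+934/37393) = 4533/5000 ≈ 0.906600
step 5 [2.5y] swap r/2=1281/46112: DF=(1 − 1281/46112·(0.973100+0.937300+0.922300+0.906600))/(1+1281/46112) = 8719/10000 ≈ 0.871900
step 6 [3y] swap r/2=877/27179: DF=(1 − 877/27179·(0.973100+0.937300+0.922300+0.906600+0.871900))/(1+877/27179) = 4123/5000 ≈ 0.824600

1 1/2 9731/10000
2 1 9373/10000
3 3/2 9223/10000
4 2 4533/5000
5 5/2 8719/10000
6 3 4123/5000
DF(1.5y) = 9223/10000 ≈ 0.922300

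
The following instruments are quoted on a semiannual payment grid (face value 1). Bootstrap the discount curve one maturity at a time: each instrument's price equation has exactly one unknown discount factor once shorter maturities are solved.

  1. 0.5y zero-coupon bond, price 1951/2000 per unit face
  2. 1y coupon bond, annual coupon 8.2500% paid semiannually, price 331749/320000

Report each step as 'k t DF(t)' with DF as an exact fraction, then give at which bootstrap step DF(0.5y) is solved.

step 1 [0.5y] zero: DF = P = 1951/2000 ≈ 0.975500
step 2 [1y] bond c/2=33/800: DF=(331749/320000 − 33/800·(0.975500))/(1+33/800) = 957/1000 ≈ 0.957000

1 1/2 1951/2000
2 1 957/1000
DF(0.5y) is solved at step 1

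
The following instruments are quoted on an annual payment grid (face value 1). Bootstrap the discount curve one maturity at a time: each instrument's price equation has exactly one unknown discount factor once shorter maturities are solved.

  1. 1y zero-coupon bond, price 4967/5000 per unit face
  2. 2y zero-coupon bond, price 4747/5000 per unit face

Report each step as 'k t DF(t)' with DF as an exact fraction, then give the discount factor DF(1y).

step 1 [1y] zero: DF = P = 4967/5000 ≈ 0.993400
step 2 [2y] zero: DF = P = 4747/5000 ≈ 0.949400

1 1 4967/5000
2 2 4747/5000
DF(1y) = 4967/5000 ≈ 0.993400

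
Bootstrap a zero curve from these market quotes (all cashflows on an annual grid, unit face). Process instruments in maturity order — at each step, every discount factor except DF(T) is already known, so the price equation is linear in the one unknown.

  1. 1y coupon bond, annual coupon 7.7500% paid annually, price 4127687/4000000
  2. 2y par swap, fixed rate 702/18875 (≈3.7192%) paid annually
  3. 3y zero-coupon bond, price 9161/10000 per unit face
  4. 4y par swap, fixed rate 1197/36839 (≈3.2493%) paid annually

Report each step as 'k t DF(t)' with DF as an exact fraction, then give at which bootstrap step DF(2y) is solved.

1 1 9577/10000
2 2 4649/5000
3 3 9161/10000
4 4 8803/10000
DF(2y) is solved at step 2

step 1 [1y] bond c/1=31/400: DF=(4127687/4000000 − 31/400·(0))/(1+31/400) = 9577/10000 ≈ 0.957700
step 2 [2y] swap r/1=702/18875: DF=(1 − 702/18875·(0.957700))/(1+702/18875) = 4649/5000 ≈ 0.929800
step 3 [3y] zero: DF = P = 9161/10000 ≈ 0.916100
step 4 [4y] swap r/1=1197/36839: DF=(1 − 1197/36839·(0.957700+0.929800+0.916100))/(1+1197/36839) = 8803/10000 ≈ 0.880300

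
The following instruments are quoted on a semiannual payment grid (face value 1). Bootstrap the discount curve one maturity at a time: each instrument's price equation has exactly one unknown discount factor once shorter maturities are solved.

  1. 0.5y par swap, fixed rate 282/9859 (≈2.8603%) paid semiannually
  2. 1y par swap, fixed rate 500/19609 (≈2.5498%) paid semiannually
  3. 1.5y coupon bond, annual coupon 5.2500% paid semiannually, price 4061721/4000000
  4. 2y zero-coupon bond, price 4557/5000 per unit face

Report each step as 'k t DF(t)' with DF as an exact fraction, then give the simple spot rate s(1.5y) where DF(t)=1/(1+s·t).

step 1 [0.5y] swap r/2=141/9859: DF=(1 − 141/9859·(0))/(1+141/9859) = 9859/10000 ≈ 0.985900
step 2 [1y] swap r/2=250/19609: DF=(1 − 250/19609·(0.985900))/(1+250/19609) = 39/40 ≈ 0.975000
step 3 [1.5y] bond c/2=21/800: DF=(4061721/4000000 − 21/800·(0.985900+0.975000))/(1+21/800) = 9393/10000 ≈ 0.939300
step 4 [2y] zero: DF = P = 4557/5000 ≈ 0.911400

1 1/2 9859/10000
2 1 39/40
3 3/2 9393/10000
4 2 4557/5000
s(1.5y) = (1/(9393/10000) − 1)/(3/2) = 1214/28179 ≈ 4.3082%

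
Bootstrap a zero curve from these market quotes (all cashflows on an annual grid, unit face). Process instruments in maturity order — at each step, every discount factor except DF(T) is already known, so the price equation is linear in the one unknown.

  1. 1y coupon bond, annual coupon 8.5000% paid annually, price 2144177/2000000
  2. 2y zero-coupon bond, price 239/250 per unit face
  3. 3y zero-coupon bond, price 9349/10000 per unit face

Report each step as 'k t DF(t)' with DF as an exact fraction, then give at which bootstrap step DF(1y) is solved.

step 1 [1y] bond c/1=17/200: DF=(2144177/2000000 − 17/200·(0))/(1+17/200) = 9881/10000 ≈ 0.988100
step 2 [2y] zero: DF = P = 239/250 ≈ 0.956000
step 3 [3y] zero: DF = P = 9349/10000 ≈ 0.934900

1 1 9881/10000
2 2 239/250
3 3 9349/10000
DF(1y) is solved at step 1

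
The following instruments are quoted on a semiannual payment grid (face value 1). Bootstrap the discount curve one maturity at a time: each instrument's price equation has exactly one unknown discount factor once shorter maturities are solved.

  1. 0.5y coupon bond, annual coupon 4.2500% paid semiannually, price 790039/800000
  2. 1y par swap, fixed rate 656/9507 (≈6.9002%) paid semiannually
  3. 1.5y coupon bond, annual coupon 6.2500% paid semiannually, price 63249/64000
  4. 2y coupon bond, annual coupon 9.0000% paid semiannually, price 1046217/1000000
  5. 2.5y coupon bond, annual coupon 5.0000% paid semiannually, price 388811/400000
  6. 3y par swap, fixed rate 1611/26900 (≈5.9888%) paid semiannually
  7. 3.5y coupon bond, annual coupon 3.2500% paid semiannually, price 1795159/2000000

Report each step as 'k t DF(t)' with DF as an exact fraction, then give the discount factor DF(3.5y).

1 1/2 967/1000
2 1 584/625
3 3/2 9007/10000
4 2 1761/2000
5 5/2 1717/2000
6 3 8389/10000
7 7/2 1993/2500
DF(3.5y) = 1993/2500 ≈ 0.797200

step 1 [0.5y] bond c/2=17/800: DF=(790039/800000 − 17/800·(0))/(1+17/800) = 967/1000 ≈ 0.967000
step 2 [1y] swap r/2=328/9507: DF=(1 − 328/9507·(0.967000))/(1+328/9507) = 584/625 ≈ 0.934400
step 3 [1.5y] bond c/2=1/32: DF=(63249/64000 − 1/32·(0.967000+0.934400))/(1+1/32) = 9007/10000 ≈ 0.900700
step 4 [2y] bond c/2=9/200: DF=(1046217/1000000 − 9/200·(0.967000+0.934400+0.900700))/(1+9/200) = 1761/2000 ≈ 0.880500
step 5 [2.5y] bond c/2=1/40: DF=(388811/400000 − 1/40·(0.967000+0.934400+0.900700+0.880500))/(1+1/40) = 1717/2000 ≈ 0.858500
step 6 [3y] swap r/2=1611/53800: DF=(1 − 1611/53800·(0.967000+0.934400+0.900700+0.880500+0.858500))/(1+1611/53800) = 8389/10000 ≈ 0.838900
step 7 [3.5y] bond c/2=13/800: DF=(1795159/2000000 − 13/800·(0.967000+0.934400+0.900700+0.880500+0.858500+0.838900))/(1+13/800) = 1993/2500 ≈ 0.797200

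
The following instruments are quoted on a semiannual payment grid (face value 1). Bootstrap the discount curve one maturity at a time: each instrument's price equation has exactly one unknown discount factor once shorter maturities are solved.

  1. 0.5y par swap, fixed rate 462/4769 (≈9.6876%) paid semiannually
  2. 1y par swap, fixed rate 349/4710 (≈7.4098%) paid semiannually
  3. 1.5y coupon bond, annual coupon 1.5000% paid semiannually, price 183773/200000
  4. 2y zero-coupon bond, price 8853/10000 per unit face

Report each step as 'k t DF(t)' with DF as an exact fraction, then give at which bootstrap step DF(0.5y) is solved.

1 1/2 4769/5000
2 1 4651/5000
3 3/2 449/500
4 2 8853/10000
DF(0.5y) is solved at step 1

step 1 [0.5y] swap r/2=231/4769: DF=(1 − 231/4769·(0))/(1+231/4769) = 4769/5000 ≈ 0.953800
step 2 [1y] swap r/2=349/9420: DF=(1 − 349/9420·(0.953800))/(1+349/9420) = 4651/5000 ≈ 0.930200
step 3 [1.5y] bond c/2=3/400: DF=(183773/200000 − 3/400·(0.953800+0.930200))/(1+3/400) = 449/500 ≈ 0.898000
step 4 [2y] zero: DF = P = 8853/10000 ≈ 0.885300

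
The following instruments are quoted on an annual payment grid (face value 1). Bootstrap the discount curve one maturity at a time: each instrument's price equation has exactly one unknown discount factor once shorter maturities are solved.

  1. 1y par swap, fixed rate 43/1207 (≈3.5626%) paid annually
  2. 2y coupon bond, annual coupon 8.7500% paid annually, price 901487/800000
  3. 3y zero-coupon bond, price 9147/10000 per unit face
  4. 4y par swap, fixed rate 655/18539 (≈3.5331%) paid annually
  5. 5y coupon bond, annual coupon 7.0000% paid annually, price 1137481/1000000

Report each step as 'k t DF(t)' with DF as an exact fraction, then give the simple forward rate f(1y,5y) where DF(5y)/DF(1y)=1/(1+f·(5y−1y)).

1 1 1207/1250
2 2 1917/2000
3 3 9147/10000
4 4 869/1000
5 5 1641/2000
f(1y,5y) = ((1207/1250)/(1641/2000) − 1)/(4) = 1451/32820 ≈ 4.4211%

step 1 [1y] swap r/1=43/1207: DF=(1 − 43/1207·(0))/(1+43/1207) = 1207/1250 ≈ 0.965600
step 2 [2y] bond c/1=7/80: DF=(901487/800000 − 7/80·(0.965600))/(1+7/80) = 1917/2000 ≈ 0.958500
step 3 [3y] zero: DF = P = 9147/10000 ≈ 0.914700
step 4 [4y] swap r/1=655/18539: DF=(1 − 655/18539·(0.965600+0.958500+0.914700))/(1+655/18539) = 869/1000 ≈ 0.869000
step 5 [5y] bond c/1=7/100: DF=(1137481/1000000 − 7/100·(0.965600+0.958500+0.914700+0.869000))/(1+7/100) = 1641/2000 ≈ 0.820500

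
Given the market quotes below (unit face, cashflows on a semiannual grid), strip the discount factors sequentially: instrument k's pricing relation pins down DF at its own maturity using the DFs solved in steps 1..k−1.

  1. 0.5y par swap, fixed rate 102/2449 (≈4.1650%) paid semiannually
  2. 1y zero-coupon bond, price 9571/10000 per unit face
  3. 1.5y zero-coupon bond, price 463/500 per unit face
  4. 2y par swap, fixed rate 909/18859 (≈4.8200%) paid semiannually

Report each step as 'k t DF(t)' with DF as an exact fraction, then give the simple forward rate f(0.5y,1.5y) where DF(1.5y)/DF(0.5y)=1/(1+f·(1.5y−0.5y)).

step 1 [0.5y] swap r/2=51/2449: DF=(1 − 51/2449·(0))/(1+51/2449) = 2449/2500 ≈ 0.979600
step 2 [1y] zero: DF = P = 9571/10000 ≈ 0.957100
step 3 [1.5y] zero: DF = P = 463/500 ≈ 0.926000
step 4 [2y] swap r/2=909/37718: DF=(1 − 909/37718·(0.979600+0.957100+0.926000))/(1+909/37718) = 9091/10000 ≈ 0.909100

1 1/2 2449/2500
2 1 9571/10000
3 3/2 463/500
4 2 9091/10000
f(0.5y,1.5y) = ((2449/2500)/(463/500) − 1)/(1) = 134/2315 ≈ 5.7883%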